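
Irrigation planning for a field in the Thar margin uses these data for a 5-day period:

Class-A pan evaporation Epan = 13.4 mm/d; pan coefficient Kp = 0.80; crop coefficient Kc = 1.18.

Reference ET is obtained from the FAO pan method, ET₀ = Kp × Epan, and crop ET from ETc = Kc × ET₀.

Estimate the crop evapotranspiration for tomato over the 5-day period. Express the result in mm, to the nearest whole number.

63 mm

ET₀ = 0.80 × 13.4 = 10.7200 mm/d
ETc = Kc × ET₀ = 1.18 × 10.7200 = 12.6496 mm/d
Over 5 days: 12.6496 × 5 = 63.248 mm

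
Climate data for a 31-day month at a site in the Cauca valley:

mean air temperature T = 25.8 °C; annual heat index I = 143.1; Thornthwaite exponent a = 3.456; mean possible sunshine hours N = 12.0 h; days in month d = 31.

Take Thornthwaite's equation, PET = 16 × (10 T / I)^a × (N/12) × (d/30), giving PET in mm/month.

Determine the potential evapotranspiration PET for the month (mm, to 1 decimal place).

126.8 mm

10T/I = 10 × 25.8 / 143.1 = 1.8029
(10T/I)^a = 1.8029^3.456 = 7.6672
Uncorrected PET = 16 × 7.6672 = 122.675 mm
Correction = (N/12)(d/30) = (12.0/12)(31/30) = 1.0333
PET = 122.675 × 1.0333 = 126.760 mm/month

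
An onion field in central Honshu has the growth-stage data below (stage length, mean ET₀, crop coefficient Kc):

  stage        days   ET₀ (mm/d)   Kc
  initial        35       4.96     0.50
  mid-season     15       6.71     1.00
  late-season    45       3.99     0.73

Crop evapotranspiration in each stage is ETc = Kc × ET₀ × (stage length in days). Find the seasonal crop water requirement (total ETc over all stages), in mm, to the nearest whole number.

319 mm

initial: 0.50 × 4.96 × 35 = 86.80 mm
mid-season: 1.00 × 6.71 × 15 = 100.65 mm
late-season: 0.73 × 3.99 × 45 = 131.07 mm
Seasonal total = 318.52 mm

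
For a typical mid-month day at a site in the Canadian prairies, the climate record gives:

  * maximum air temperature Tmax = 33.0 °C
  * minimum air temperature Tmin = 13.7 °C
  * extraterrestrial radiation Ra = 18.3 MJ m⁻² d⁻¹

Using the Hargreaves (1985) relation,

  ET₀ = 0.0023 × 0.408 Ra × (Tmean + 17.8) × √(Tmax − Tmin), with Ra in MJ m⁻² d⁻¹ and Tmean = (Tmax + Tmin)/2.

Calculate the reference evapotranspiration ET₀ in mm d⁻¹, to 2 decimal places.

Tmean = (33.0 + 13.7)/2 = 23.35 °C
0.408 Ra = 0.408 × 18.3 = 7.4664 mm/d equivalent
ET₀ = 0.0023 × 7.4664 × (23.35 + 17.8) × √19.3 = 0.0023 × 7.4664 × 41.15 × 4.3932 = 3.1045 mm/d

3.10 mm d⁻¹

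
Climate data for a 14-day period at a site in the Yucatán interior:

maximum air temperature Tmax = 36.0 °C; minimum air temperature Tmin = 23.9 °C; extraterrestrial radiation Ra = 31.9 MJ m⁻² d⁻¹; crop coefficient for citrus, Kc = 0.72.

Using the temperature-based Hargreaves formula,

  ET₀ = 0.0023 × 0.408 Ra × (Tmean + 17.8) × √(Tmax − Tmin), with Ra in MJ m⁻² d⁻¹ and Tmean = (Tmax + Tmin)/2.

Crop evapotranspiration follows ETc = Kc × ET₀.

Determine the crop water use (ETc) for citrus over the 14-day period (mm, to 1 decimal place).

Tmean = (36.0 + 23.9)/2 = 29.95 °C
0.408 Ra = 0.408 × 31.9 = 13.0152 mm/d equivalent
ET₀ = 0.0023 × 13.0152 × (29.95 + 17.8) × √12.1 = 0.0023 × 13.0152 × 47.75 × 3.4785 = 4.9721 mm/d
ETc = Kc × ET₀ = 0.72 × 4.9721 = 3.5799 mm/d
Over 14 days: 3.5799 × 14 = 50.119 mm

50.1 mm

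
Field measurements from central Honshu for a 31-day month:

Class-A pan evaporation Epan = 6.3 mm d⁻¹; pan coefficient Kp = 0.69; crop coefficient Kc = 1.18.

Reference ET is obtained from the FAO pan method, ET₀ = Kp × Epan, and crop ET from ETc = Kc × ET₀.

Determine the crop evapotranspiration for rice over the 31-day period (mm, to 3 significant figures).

159 mm

ET₀ = 0.69 × 6.3 = 4.3470 mm/d
ETc = Kc × ET₀ = 1.18 × 4.3470 = 5.1295 mm/d
Over 31 days: 5.1295 × 31 = 159.015 mm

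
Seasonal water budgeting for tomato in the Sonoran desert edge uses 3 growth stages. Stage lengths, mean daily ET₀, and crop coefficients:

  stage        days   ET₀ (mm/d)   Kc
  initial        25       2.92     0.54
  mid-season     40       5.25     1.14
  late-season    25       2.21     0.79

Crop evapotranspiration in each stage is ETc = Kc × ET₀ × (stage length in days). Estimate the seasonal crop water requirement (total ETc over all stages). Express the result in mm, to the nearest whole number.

322 mm

initial: 0.54 × 2.92 × 25 = 39.42 mm
mid-season: 1.14 × 5.25 × 40 = 239.40 mm
late-season: 0.79 × 2.21 × 25 = 43.65 mm
Seasonal total = 322.47 mm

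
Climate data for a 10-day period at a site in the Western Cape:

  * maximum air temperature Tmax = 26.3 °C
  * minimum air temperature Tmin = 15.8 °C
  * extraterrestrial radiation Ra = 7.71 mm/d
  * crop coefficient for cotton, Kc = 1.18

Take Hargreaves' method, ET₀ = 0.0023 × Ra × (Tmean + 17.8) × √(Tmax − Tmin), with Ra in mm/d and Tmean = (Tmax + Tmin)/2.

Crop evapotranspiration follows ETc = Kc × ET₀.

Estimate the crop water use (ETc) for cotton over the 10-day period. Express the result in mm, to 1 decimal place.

Tmean = (26.3 + 15.8)/2 = 21.05 °C
ET₀ = 0.0023 × 7.71 × (21.05 + 17.8) × √10.5 = 0.0023 × 7.71 × 38.85 × 3.2404 = 2.2324 mm/d
ETc = Kc × ET₀ = 1.18 × 2.2324 = 2.6342 mm/d
Over 10 days: 2.6342 × 10 = 26.342 mm

26.3 mm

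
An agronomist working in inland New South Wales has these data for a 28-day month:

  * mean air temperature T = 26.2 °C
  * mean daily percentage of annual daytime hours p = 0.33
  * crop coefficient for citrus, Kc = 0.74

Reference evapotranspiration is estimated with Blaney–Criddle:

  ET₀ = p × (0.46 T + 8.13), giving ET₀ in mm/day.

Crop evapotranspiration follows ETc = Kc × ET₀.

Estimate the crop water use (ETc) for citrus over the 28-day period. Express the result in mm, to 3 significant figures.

ET₀ = 0.33 × (0.46 × 26.2 + 8.13) = 0.33 × 20.182 = 6.6601 mm/d
ETc = Kc × ET₀ = 0.74 × 6.6601 = 4.9285 mm/d
Over 28 days: 4.9285 × 28 = 137.998 mm

138 mm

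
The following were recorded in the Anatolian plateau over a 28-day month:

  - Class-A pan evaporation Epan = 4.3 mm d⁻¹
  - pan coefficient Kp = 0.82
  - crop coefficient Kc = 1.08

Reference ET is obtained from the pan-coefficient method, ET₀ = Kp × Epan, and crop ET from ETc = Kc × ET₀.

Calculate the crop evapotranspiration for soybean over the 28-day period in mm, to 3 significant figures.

ET₀ = 0.82 × 4.3 = 3.5260 mm/d
ETc = Kc × ET₀ = 1.08 × 3.5260 = 3.8081 mm/d
Over 28 days: 3.8081 × 28 = 106.627 mm

107 mm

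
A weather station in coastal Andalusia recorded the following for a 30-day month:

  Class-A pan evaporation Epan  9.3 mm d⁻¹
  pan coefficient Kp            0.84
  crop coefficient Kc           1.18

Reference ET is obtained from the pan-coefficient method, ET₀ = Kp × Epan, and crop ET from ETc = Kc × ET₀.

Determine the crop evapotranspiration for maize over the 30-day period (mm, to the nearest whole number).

ET₀ = 0.84 × 9.3 = 7.8120 mm/d
ETc = Kc × ET₀ = 1.18 × 7.8120 = 9.2182 mm/d
Over 30 days: 9.2182 × 30 = 276.546 mm

277 mm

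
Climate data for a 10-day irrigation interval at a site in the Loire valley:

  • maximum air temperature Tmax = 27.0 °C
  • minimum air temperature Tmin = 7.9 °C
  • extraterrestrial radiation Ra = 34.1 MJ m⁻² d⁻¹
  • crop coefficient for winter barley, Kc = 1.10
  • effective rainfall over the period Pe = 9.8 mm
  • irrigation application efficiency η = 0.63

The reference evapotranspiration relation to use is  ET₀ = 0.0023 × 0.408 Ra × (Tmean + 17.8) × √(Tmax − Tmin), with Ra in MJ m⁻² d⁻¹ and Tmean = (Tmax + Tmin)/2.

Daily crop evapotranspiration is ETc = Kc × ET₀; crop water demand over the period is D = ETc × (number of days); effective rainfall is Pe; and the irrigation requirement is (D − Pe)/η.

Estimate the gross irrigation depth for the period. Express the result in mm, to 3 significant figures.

Tmean = (27.0 + 7.9)/2 = 17.45 °C
0.408 Ra = 0.408 × 34.1 = 13.9128 mm/d equivalent
ET₀ = 0.0023 × 13.9128 × (17.45 + 17.8) × √19.1 = 0.0023 × 13.9128 × 35.25 × 4.3704 = 4.9297 mm/d
ETc = Kc × ET₀ = 1.10 × 4.9297 = 5.4227 mm/d
Crop demand D = ETc × 10 d = 5.4227 × 10 = 54.227 mm
D − Pe = 54.227 − 9.8 = 44.427 mm
Gross irrigation = 44.427 / 0.63 = 70.519 mm

70.5 mm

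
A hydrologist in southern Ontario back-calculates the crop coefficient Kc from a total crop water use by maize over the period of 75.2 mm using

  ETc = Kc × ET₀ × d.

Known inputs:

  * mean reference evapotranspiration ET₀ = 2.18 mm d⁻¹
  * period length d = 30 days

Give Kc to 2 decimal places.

ETc = Kc × ET₀ × d  ⇒  Kc = ETc / (ET₀ × d)
Kc = 75.2 / (2.18 × 30) = 75.2 / 65.40 = 1.1498

1.15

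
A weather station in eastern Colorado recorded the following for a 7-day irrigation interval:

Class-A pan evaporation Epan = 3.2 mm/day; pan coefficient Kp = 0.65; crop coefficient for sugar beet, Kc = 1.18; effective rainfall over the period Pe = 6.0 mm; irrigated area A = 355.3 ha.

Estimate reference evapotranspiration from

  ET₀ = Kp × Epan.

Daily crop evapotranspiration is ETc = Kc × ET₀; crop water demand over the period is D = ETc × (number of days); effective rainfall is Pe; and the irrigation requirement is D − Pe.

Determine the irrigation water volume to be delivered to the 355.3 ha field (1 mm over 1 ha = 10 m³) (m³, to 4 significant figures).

ET₀ = 0.65 × 3.2 = 2.0800 mm/d
ETc = Kc × ET₀ = 1.18 × 2.0800 = 2.4544 mm/d
Crop demand D = ETc × 7 d = 2.4544 × 7 = 17.181 mm
D − Pe = 17.181 − 6.0 = 11.181 mm
Volume = 11.181 mm × 355.3 ha × 10 = 39726.1 m³

39730 m³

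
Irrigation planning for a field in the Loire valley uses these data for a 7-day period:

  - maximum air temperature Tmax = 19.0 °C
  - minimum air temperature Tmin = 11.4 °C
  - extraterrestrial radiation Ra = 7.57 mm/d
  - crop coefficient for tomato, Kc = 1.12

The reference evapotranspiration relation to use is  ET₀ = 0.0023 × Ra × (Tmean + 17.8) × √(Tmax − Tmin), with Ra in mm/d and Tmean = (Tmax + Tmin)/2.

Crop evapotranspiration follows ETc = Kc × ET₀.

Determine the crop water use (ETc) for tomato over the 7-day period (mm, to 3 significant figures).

12.4 mm

Tmean = (19.0 + 11.4)/2 = 15.20 °C
ET₀ = 0.0023 × 7.57 × (15.20 + 17.8) × √7.6 = 0.0023 × 7.57 × 33.00 × 2.7568 = 1.5840 mm/d
ETc = Kc × ET₀ = 1.12 × 1.5840 = 1.7741 mm/d
Over 7 days: 1.7741 × 7 = 12.419 mm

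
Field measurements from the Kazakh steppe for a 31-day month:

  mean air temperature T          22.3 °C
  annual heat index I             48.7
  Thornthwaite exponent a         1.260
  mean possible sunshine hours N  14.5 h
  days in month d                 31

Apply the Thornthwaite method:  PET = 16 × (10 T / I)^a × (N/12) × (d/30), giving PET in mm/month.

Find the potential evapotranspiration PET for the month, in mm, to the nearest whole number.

10T/I = 10 × 22.3 / 48.7 = 4.5791
(10T/I)^a = 4.5791^1.260 = 6.8012
Uncorrected PET = 16 × 6.8012 = 108.819 mm
Correction = (N/12)(d/30) = (14.5/12)(31/30) = 1.2486
PET = 108.819 × 1.2486 = 135.871 mm/month

136 mm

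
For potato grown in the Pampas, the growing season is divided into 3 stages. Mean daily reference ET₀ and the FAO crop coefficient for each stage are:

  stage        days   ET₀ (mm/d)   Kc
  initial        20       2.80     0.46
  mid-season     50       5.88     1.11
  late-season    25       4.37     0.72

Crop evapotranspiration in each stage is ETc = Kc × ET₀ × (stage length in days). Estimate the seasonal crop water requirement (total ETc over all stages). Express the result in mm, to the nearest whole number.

initial: 0.46 × 2.80 × 20 = 25.76 mm
mid-season: 1.11 × 5.88 × 50 = 326.34 mm
late-season: 0.72 × 4.37 × 25 = 78.66 mm
Seasonal total = 430.76 mm

431 mm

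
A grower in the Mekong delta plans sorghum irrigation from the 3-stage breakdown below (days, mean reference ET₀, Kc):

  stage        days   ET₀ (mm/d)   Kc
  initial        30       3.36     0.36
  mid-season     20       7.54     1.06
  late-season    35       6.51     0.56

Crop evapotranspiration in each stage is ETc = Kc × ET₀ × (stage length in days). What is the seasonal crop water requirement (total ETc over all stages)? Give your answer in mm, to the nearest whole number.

324 mm

initial: 0.36 × 3.36 × 30 = 36.29 mm
mid-season: 1.06 × 7.54 × 20 = 159.85 mm
late-season: 0.56 × 6.51 × 35 = 127.60 mm
Seasonal total = 323.74 mm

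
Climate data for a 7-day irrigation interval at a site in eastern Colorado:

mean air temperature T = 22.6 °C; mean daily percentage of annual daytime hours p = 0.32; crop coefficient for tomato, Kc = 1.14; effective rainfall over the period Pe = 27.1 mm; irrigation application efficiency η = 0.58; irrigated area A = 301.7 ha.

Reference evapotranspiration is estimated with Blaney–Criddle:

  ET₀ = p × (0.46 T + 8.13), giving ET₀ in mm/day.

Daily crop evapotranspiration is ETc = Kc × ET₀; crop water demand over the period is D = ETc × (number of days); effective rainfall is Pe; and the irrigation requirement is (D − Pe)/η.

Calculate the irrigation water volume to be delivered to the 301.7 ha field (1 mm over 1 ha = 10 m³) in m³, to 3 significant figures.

ET₀ = 0.32 × (0.46 × 22.6 + 8.13) = 0.32 × 18.526 = 5.9283 mm/d
ETc = Kc × ET₀ = 1.14 × 5.9283 = 6.7583 mm/d
Crop demand D = ETc × 7 d = 6.7583 × 7 = 47.308 mm
D − Pe = 47.308 − 27.1 = 20.208 mm
Gross irrigation = 20.208 / 0.58 = 34.841 mm
Volume = 34.841 mm × 301.7 ha × 10 = 105115.3 m³

105000 m³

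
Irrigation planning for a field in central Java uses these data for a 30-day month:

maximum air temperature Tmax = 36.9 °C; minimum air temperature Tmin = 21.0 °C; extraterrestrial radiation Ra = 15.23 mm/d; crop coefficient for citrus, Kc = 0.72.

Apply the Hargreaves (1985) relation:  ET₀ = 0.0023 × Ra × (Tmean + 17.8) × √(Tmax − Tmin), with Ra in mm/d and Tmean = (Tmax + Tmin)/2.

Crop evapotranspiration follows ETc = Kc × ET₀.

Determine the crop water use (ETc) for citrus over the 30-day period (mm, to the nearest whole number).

141 mm

Tmean = (36.9 + 21.0)/2 = 28.95 °C
ET₀ = 0.0023 × 15.23 × (28.95 + 17.8) × √15.9 = 0.0023 × 15.23 × 46.75 × 3.9875 = 6.5300 mm/d
ETc = Kc × ET₀ = 0.72 × 6.5300 = 4.7016 mm/d
Over 30 days: 4.7016 × 30 = 141.048 mm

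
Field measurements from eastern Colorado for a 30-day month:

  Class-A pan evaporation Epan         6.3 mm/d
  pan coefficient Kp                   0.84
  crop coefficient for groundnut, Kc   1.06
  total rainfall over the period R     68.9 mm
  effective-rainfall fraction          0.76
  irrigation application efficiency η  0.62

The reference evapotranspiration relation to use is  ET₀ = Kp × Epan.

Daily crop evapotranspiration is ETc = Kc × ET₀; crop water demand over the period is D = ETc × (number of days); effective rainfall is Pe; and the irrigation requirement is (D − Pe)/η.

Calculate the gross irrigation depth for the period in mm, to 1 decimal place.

187.0 mm

ET₀ = 0.84 × 6.3 = 5.2920 mm/d
ETc = Kc × ET₀ = 1.06 × 5.2920 = 5.6095 mm/d
Crop demand D = ETc × 30 d = 5.6095 × 30 = 168.285 mm
Pe = 0.76 × 68.9 = 52.364 mm
D − Pe = 168.285 − 52.364 = 115.921 mm
Gross irrigation = 115.921 / 0.62 = 186.969 mm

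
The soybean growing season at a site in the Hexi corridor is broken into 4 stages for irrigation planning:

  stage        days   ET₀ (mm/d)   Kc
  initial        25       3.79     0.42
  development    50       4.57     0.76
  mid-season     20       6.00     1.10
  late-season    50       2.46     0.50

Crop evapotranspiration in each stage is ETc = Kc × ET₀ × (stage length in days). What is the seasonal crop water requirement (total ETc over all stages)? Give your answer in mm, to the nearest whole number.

initial: 0.42 × 3.79 × 25 = 39.80 mm
development: 0.76 × 4.57 × 50 = 173.66 mm
mid-season: 1.10 × 6.00 × 20 = 132.00 mm
late-season: 0.50 × 2.46 × 50 = 61.50 mm
Seasonal total = 406.96 mm

407 mm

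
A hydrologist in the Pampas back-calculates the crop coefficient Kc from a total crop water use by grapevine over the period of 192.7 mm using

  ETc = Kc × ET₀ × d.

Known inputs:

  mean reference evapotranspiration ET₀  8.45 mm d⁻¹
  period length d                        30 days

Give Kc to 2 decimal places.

0.76

ETc = Kc × ET₀ × d  ⇒  Kc = ETc / (ET₀ × d)
Kc = 192.7 / (8.45 × 30) = 192.7 / 253.50 = 0.7602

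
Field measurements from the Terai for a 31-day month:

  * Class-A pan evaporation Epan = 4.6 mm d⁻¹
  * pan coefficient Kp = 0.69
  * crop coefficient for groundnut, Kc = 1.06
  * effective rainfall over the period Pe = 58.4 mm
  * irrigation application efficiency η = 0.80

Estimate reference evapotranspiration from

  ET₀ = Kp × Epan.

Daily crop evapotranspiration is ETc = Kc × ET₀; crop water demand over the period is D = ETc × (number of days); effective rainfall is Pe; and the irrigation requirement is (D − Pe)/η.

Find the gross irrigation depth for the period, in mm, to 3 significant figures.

ET₀ = 0.69 × 4.6 = 3.1740 mm/d
ETc = Kc × ET₀ = 1.06 × 3.1740 = 3.3644 mm/d
Crop demand D = ETc × 31 d = 3.3644 × 31 = 104.296 mm
D − Pe = 104.296 − 58.4 = 45.896 mm
Gross irrigation = 45.896 / 0.80 = 57.370 mm

57.4 mm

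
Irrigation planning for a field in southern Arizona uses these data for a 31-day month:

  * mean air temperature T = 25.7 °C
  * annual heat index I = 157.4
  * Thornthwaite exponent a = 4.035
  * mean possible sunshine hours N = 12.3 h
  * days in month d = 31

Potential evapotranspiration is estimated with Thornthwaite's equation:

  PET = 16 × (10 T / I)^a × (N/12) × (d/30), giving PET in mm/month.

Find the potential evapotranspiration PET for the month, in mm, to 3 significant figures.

10T/I = 10 × 25.7 / 157.4 = 1.6328
(10T/I)^a = 1.6328^4.035 = 7.2308
Uncorrected PET = 16 × 7.2308 = 115.693 mm
Correction = (N/12)(d/30) = (12.3/12)(31/30) = 1.0592
PET = 115.693 × 1.0592 = 122.542 mm/month

123 mm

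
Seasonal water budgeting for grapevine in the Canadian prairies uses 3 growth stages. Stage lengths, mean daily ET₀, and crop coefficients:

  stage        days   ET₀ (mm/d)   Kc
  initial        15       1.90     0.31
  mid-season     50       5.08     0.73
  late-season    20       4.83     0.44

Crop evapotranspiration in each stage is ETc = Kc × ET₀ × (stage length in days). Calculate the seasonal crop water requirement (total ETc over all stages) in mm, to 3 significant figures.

initial: 0.31 × 1.90 × 15 = 8.84 mm
mid-season: 0.73 × 5.08 × 50 = 185.42 mm
late-season: 0.44 × 4.83 × 20 = 42.50 mm
Seasonal total = 236.76 mm

237 mm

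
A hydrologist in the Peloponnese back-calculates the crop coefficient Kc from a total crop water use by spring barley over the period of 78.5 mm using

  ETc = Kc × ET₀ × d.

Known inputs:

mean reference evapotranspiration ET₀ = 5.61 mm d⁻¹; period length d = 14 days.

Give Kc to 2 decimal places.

ETc = Kc × ET₀ × d  ⇒  Kc = ETc / (ET₀ × d)
Kc = 78.5 / (5.61 × 14) = 78.5 / 78.54 = 0.9995

1.00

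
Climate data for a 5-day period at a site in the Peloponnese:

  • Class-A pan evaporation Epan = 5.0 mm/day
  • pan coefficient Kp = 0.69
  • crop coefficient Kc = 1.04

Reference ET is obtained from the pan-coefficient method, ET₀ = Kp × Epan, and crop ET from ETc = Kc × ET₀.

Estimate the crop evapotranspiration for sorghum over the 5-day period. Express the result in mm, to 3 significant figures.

ET₀ = 0.69 × 5.0 = 3.4500 mm/d
ETc = Kc × ET₀ = 1.04 × 3.4500 = 3.5880 mm/d
Over 5 days: 3.5880 × 5 = 17.940 mm

17.9 mm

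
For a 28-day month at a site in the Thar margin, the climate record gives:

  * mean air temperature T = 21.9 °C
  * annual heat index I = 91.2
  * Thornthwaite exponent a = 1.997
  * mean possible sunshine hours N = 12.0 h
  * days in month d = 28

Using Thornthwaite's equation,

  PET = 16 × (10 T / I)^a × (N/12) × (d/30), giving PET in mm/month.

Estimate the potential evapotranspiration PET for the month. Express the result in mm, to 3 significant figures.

10T/I = 10 × 21.9 / 91.2 = 2.4013
(10T/I)^a = 2.4013^1.997 = 5.7511
Uncorrected PET = 16 × 5.7511 = 92.018 mm
Correction = (N/12)(d/30) = (12.0/12)(28/30) = 0.9333
PET = 92.018 × 0.9333 = 85.880 mm/month

85.9 mm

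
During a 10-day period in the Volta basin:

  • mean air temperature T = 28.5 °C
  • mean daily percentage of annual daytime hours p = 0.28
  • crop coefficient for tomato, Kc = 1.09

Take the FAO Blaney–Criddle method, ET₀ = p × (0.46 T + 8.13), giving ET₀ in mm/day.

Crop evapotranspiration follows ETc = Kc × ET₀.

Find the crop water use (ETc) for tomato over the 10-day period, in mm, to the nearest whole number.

ET₀ = 0.28 × (0.46 × 28.5 + 8.13) = 0.28 × 21.240 = 5.9472 mm/d
ETc = Kc × ET₀ = 1.09 × 5.9472 = 6.4824 mm/d
Over 10 days: 6.4824 × 10 = 64.824 mm

65 mm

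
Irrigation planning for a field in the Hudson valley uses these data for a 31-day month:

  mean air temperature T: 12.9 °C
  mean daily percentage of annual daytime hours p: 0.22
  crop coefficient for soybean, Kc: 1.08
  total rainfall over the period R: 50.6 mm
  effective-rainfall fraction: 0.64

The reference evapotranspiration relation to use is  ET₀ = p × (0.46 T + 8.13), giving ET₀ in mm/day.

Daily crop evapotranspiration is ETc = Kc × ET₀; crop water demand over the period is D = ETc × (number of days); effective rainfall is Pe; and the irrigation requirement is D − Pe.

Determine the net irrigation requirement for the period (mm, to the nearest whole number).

ET₀ = 0.22 × (0.46 × 12.9 + 8.13) = 0.22 × 14.064 = 3.0941 mm/d
ETc = Kc × ET₀ = 1.08 × 3.0941 = 3.3416 mm/d
Crop demand D = ETc × 31 d = 3.3416 × 31 = 103.590 mm
Pe = 0.64 × 50.6 = 32.384 mm
D − Pe = 103.590 − 32.384 = 71.206 mm

71 mm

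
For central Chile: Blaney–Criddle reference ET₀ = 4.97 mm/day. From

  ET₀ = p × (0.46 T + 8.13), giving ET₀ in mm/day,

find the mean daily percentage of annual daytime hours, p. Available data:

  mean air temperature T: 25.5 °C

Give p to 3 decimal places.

0.250

p = ET₀ / (0.46 T + 8.13) = 4.97 / (0.46 × 25.5 + 8.13) = 4.97 / 19.860 = 0.2503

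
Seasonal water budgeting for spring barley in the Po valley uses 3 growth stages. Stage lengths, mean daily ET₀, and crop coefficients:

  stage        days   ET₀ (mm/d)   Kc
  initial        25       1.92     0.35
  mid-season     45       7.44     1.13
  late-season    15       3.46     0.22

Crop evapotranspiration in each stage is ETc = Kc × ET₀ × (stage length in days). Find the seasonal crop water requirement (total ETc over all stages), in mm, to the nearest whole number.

407 mm

initial: 0.35 × 1.92 × 25 = 16.80 mm
mid-season: 1.13 × 7.44 × 45 = 378.32 mm
late-season: 0.22 × 3.46 × 15 = 11.42 mm
Seasonal total = 406.54 mm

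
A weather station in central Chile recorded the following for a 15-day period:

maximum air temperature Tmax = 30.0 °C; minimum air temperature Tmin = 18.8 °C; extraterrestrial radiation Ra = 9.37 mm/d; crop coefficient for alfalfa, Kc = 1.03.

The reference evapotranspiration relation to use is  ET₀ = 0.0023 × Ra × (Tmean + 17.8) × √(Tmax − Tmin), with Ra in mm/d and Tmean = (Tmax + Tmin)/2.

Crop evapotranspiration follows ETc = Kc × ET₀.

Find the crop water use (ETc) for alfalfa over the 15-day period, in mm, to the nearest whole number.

Tmean = (30.0 + 18.8)/2 = 24.40 °C
ET₀ = 0.0023 × 9.37 × (24.40 + 17.8) × √11.2 = 0.0023 × 9.37 × 42.20 × 3.3466 = 3.0436 mm/d
ETc = Kc × ET₀ = 1.03 × 3.0436 = 3.1349 mm/d
Over 15 days: 3.1349 × 15 = 47.024 mm

47 mm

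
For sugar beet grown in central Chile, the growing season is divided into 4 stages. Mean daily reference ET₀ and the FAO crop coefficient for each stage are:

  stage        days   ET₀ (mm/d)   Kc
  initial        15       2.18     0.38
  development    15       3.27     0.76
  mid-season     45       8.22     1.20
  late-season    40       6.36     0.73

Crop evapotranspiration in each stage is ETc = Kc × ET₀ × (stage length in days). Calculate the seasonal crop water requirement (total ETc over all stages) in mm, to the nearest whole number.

679 mm

initial: 0.38 × 2.18 × 15 = 12.43 mm
development: 0.76 × 3.27 × 15 = 37.28 mm
mid-season: 1.20 × 8.22 × 45 = 443.88 mm
late-season: 0.73 × 6.36 × 40 = 185.71 mm
Seasonal total = 679.30 mm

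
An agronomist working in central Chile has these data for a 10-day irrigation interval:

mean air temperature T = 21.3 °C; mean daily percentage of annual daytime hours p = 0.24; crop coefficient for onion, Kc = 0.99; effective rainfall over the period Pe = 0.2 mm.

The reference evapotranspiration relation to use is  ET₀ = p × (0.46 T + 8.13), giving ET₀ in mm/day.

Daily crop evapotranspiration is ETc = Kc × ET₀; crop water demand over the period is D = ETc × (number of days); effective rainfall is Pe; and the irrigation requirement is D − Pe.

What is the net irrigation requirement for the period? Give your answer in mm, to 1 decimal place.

ET₀ = 0.24 × (0.46 × 21.3 + 8.13) = 0.24 × 17.928 = 4.3027 mm/d
ETc = Kc × ET₀ = 0.99 × 4.3027 = 4.2597 mm/d
Crop demand D = ETc × 10 d = 4.2597 × 10 = 42.597 mm
D − Pe = 42.597 − 0.2 = 42.397 mm

42.4 mm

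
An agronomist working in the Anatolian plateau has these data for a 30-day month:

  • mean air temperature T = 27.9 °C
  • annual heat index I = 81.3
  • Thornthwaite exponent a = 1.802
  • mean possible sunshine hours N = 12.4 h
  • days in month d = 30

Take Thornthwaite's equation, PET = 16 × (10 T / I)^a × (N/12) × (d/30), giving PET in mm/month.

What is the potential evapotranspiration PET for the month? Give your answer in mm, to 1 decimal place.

10T/I = 10 × 27.9 / 81.3 = 3.4317
(10T/I)^a = 3.4317^1.802 = 9.2255
Uncorrected PET = 16 × 9.2255 = 147.608 mm
Correction = (N/12)(d/30) = (12.4/12)(30/30) = 1.0333
PET = 147.608 × 1.0333 = 152.523 mm/month

152.5 mm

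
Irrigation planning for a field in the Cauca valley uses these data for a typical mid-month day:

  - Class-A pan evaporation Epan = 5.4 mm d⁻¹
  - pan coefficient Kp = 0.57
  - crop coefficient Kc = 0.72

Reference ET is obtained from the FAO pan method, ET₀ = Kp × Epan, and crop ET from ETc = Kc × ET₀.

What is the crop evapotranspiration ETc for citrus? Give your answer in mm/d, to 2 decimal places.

2.22 mm/d

ET₀ = 0.57 × 5.4 = 3.0780 mm/d
ETc = Kc × ET₀ = 0.72 × 3.0780 = 2.2162 mm/d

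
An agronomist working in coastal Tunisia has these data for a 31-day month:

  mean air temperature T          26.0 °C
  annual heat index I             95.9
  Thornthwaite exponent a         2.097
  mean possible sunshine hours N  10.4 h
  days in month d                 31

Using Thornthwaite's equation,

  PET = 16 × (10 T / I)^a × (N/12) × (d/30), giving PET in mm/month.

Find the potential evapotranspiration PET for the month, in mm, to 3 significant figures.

10T/I = 10 × 26.0 / 95.9 = 2.7112
(10T/I)^a = 2.7112^2.097 = 8.0973
Uncorrected PET = 16 × 8.0973 = 129.557 mm
Correction = (N/12)(d/30) = (10.4/12)(31/30) = 0.8956
PET = 129.557 × 0.8956 = 116.031 mm/month

116 mm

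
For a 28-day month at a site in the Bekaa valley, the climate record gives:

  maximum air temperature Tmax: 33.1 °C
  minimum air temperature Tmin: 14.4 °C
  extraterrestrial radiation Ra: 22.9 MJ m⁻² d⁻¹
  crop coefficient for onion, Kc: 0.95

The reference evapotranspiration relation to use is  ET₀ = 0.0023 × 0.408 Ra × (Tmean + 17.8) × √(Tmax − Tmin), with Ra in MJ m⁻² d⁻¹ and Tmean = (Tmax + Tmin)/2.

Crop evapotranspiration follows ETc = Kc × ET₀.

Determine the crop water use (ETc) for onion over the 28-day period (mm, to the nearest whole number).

Tmean = (33.1 + 14.4)/2 = 23.75 °C
0.408 Ra = 0.408 × 22.9 = 9.3432 mm/d equivalent
ET₀ = 0.0023 × 9.3432 × (23.75 + 17.8) × √18.7 = 0.0023 × 9.3432 × 41.55 × 4.3243 = 3.8611 mm/d
ETc = Kc × ET₀ = 0.95 × 3.8611 = 3.6680 mm/d
Over 28 days: 3.6680 × 28 = 102.704 mm

103 mm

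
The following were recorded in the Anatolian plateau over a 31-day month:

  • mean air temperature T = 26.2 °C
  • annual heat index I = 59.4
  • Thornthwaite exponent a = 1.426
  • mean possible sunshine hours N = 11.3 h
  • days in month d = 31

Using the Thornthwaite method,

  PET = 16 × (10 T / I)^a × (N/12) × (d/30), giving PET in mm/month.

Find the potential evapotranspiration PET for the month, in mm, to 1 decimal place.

129.2 mm

10T/I = 10 × 26.2 / 59.4 = 4.4108
(10T/I)^a = 4.4108^1.426 = 8.3001
Uncorrected PET = 16 × 8.3001 = 132.802 mm
Correction = (N/12)(d/30) = (11.3/12)(31/30) = 0.9731
PET = 132.802 × 0.9731 = 129.230 mm/month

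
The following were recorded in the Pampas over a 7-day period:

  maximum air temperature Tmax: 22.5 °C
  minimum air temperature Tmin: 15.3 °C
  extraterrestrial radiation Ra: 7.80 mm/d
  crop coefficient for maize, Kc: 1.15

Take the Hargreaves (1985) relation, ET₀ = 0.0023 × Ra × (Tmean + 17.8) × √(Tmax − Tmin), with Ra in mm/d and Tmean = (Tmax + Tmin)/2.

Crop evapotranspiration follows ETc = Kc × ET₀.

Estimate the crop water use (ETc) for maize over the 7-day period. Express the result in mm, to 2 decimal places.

14.22 mm

Tmean = (22.5 + 15.3)/2 = 18.90 °C
ET₀ = 0.0023 × 7.80 × (18.90 + 17.8) × √7.2 = 0.0023 × 7.80 × 36.70 × 2.6833 = 1.7667 mm/d
ETc = Kc × ET₀ = 1.15 × 1.7667 = 2.0317 mm/d
Over 7 days: 2.0317 × 7 = 14.222 mm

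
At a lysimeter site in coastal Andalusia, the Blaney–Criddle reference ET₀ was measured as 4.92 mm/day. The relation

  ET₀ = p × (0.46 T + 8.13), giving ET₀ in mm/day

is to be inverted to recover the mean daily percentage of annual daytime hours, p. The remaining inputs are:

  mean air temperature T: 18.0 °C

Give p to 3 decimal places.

0.300

p = ET₀ / (0.46 T + 8.13) = 4.92 / (0.46 × 18.0 + 8.13) = 4.92 / 16.410 = 0.2998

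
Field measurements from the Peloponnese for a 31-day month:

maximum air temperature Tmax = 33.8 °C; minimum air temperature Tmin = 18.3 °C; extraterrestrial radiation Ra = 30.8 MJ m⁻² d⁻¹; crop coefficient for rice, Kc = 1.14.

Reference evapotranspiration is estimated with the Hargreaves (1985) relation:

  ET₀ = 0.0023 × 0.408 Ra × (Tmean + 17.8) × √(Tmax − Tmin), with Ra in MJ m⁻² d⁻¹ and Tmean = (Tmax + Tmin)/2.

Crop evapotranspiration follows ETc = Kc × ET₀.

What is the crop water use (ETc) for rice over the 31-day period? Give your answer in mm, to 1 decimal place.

176.3 mm

Tmean = (33.8 + 18.3)/2 = 26.05 °C
0.408 Ra = 0.408 × 30.8 = 12.5664 mm/d equivalent
ET₀ = 0.0023 × 12.5664 × (26.05 + 17.8) × √15.5 = 0.0023 × 12.5664 × 43.85 × 3.9370 = 4.9897 mm/d
ETc = Kc × ET₀ = 1.14 × 4.9897 = 5.6883 mm/d
Over 31 days: 5.6883 × 31 = 176.337 mm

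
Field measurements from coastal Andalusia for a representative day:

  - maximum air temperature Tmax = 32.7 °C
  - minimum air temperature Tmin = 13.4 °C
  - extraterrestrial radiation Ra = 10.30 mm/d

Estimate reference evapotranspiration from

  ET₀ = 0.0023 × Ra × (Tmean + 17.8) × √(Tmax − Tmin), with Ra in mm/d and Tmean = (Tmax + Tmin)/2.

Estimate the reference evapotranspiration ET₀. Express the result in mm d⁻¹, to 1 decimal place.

4.3 mm d⁻¹

Tmean = (32.7 + 13.4)/2 = 23.05 °C
ET₀ = 0.0023 × 10.30 × (23.05 + 17.8) × √19.3 = 0.0023 × 10.30 × 40.85 × 4.3932 = 4.2515 mm/d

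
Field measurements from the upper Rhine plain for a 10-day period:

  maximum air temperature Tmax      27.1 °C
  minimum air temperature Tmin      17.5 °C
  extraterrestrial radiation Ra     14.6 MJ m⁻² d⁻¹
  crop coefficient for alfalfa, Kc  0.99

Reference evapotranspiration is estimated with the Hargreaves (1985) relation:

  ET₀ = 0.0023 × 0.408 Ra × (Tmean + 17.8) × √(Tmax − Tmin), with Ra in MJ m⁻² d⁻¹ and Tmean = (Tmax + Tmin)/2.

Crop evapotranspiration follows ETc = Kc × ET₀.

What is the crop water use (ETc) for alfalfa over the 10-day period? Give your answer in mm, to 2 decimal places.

16.85 mm

Tmean = (27.1 + 17.5)/2 = 22.30 °C
0.408 Ra = 0.408 × 14.6 = 5.9568 mm/d equivalent
ET₀ = 0.0023 × 5.9568 × (22.30 + 17.8) × √9.6 = 0.0023 × 5.9568 × 40.10 × 3.0984 = 1.7022 mm/d
ETc = Kc × ET₀ = 0.99 × 1.7022 = 1.6852 mm/d
Over 10 days: 1.6852 × 10 = 16.852 mm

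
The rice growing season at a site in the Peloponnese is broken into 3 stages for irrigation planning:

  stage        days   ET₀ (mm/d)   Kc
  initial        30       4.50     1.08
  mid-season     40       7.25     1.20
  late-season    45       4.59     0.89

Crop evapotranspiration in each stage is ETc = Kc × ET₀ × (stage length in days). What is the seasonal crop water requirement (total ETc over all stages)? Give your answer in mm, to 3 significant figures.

678 mm

initial: 1.08 × 4.50 × 30 = 145.80 mm
mid-season: 1.20 × 7.25 × 40 = 348.00 mm
late-season: 0.89 × 4.59 × 45 = 183.83 mm
Seasonal total = 677.63 mm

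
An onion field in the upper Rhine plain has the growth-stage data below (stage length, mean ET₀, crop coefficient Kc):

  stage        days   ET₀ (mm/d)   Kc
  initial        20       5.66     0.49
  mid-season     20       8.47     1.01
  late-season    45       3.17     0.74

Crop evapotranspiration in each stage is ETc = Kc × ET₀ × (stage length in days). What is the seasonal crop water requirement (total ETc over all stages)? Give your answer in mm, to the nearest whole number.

332 mm

initial: 0.49 × 5.66 × 20 = 55.47 mm
mid-season: 1.01 × 8.47 × 20 = 171.09 mm
late-season: 0.74 × 3.17 × 45 = 105.56 mm
Seasonal total = 332.12 mm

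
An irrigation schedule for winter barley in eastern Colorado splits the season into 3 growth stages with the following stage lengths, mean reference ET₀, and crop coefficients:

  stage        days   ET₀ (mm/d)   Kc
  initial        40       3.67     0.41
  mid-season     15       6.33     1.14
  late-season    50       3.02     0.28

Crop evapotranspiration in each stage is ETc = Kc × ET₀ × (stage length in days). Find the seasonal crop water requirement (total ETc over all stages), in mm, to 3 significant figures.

initial: 0.41 × 3.67 × 40 = 60.19 mm
mid-season: 1.14 × 6.33 × 15 = 108.24 mm
late-season: 0.28 × 3.02 × 50 = 42.28 mm
Seasonal total = 210.71 mm

211 mm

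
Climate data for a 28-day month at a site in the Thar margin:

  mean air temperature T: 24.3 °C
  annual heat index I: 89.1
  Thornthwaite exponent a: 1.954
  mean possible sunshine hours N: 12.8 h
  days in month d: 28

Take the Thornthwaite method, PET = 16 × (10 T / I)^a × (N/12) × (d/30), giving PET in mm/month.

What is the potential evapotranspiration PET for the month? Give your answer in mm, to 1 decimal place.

113.1 mm

10T/I = 10 × 24.3 / 89.1 = 2.7273
(10T/I)^a = 2.7273^1.954 = 7.1027
Uncorrected PET = 16 × 7.1027 = 113.643 mm
Correction = (N/12)(d/30) = (12.8/12)(28/30) = 0.9956
PET = 113.643 × 0.9956 = 113.143 mm/month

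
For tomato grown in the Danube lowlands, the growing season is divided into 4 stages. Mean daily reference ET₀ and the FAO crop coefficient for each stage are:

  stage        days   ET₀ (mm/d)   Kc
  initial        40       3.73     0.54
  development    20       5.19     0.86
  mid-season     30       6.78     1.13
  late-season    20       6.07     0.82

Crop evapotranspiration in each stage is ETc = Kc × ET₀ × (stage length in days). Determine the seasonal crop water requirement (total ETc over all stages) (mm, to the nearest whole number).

499 mm

initial: 0.54 × 3.73 × 40 = 80.57 mm
development: 0.86 × 5.19 × 20 = 89.27 mm
mid-season: 1.13 × 6.78 × 30 = 229.84 mm
late-season: 0.82 × 6.07 × 20 = 99.55 mm
Seasonal total = 499.23 mm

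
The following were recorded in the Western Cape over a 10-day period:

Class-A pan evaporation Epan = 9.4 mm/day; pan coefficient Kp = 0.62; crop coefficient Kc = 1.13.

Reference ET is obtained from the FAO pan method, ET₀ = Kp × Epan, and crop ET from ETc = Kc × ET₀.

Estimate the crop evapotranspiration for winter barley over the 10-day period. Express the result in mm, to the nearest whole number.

ET₀ = 0.62 × 9.4 = 5.8280 mm/d
ETc = Kc × ET₀ = 1.13 × 5.8280 = 6.5856 mm/d
Over 10 days: 6.5856 × 10 = 65.856 mm

66 mm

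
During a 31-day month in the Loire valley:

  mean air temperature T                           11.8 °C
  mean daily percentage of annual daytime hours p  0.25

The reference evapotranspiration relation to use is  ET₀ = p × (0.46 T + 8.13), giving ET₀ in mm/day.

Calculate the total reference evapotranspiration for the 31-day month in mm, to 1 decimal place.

105.1 mm

ET₀ = 0.25 × (0.46 × 11.8 + 8.13) = 0.25 × 13.558 = 3.3895 mm/d
Monthly total = 3.3895 × 31 = 105.075 mm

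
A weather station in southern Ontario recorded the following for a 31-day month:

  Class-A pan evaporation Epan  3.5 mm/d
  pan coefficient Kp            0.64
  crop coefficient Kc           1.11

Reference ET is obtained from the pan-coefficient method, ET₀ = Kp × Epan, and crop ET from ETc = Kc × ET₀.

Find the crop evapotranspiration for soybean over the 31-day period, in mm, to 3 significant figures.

77.1 mm

ET₀ = 0.64 × 3.5 = 2.2400 mm/d
ETc = Kc × ET₀ = 1.11 × 2.2400 = 2.4864 mm/d
Over 31 days: 2.4864 × 31 = 77.078 mm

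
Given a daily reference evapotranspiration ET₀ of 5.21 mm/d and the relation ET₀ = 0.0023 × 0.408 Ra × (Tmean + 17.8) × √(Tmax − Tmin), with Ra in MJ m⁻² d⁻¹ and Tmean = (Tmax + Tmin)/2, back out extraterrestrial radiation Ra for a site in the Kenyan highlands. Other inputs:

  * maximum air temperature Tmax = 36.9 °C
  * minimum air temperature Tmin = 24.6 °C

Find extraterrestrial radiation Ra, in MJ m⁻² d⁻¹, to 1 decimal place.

Tmean = (36.9+24.6)/2 = 30.75 °C; ΔT = 12.3
Ra = ET₀ / [0.0023 × 0.408 × (Tmean+17.8) × √ΔT]
   = 5.21 / (0.0023 × 0.408 × 48.55 × 3.5071) = 32.607 MJ m⁻² d⁻¹

32.6 MJ m⁻² d⁻¹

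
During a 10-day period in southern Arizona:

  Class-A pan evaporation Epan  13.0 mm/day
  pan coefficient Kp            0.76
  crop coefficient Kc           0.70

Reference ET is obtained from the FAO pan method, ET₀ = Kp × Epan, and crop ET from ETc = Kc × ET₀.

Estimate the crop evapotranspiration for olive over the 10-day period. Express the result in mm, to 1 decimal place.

69.2 mm

ET₀ = 0.76 × 13.0 = 9.8800 mm/d
ETc = Kc × ET₀ = 0.70 × 9.8800 = 6.9160 mm/d
Over 10 days: 6.9160 × 10 = 69.160 mm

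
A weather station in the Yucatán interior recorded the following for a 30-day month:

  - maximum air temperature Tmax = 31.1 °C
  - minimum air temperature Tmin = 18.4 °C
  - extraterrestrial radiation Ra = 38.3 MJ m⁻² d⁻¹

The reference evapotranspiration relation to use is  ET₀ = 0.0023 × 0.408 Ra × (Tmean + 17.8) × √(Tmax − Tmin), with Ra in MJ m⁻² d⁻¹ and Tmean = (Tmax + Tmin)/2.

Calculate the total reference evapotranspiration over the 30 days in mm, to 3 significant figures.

Tmean = (31.1 + 18.4)/2 = 24.75 °C
0.408 Ra = 0.408 × 38.3 = 15.6264 mm/d equivalent
ET₀ = 0.0023 × 15.6264 × (24.75 + 17.8) × √12.7 = 0.0023 × 15.6264 × 42.55 × 3.5637 = 5.4499 mm/d
Over 30 days: 5.4499 × 30 = 163.497 mm

163 mm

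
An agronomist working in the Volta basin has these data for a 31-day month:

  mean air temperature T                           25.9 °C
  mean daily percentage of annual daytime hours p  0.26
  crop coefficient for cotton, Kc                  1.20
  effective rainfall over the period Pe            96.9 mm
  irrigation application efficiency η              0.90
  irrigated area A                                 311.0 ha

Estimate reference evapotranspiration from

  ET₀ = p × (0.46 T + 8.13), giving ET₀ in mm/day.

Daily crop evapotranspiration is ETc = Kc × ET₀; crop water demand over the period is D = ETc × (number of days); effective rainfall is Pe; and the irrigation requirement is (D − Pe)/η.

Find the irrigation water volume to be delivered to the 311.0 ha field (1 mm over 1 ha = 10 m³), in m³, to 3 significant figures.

335000 m³

ET₀ = 0.26 × (0.46 × 25.9 + 8.13) = 0.26 × 20.044 = 5.2114 mm/d
ETc = Kc × ET₀ = 1.20 × 5.2114 = 6.2537 mm/d
Crop demand D = ETc × 31 d = 6.2537 × 31 = 193.865 mm
D − Pe = 193.865 − 96.9 = 96.965 mm
Gross irrigation = 96.965 / 0.90 = 107.739 mm
Volume = 107.739 mm × 311.0 ha × 10 = 335068.3 m³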